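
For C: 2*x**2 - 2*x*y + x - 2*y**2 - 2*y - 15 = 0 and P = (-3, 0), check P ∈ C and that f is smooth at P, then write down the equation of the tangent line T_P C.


Tangent line at P: -11*x + 4*y - 33 = 0.

Step 1: f(-3, 0) = 0, so P lies on C.
Step 2: partial derivatives
  f_x(x, y) = 4*x - 2*y + 1, f_y(x, y) = -2*x - 4*y - 2.
  f_x(P) = -11, f_y(P) = 4 (gradient nonzero, so P is smooth).
Step 3: tangent line at P: -11·(x − -3) + 4·(y − 0) = 0.
Expanding: -11*x + 4*y - 33 = 0.


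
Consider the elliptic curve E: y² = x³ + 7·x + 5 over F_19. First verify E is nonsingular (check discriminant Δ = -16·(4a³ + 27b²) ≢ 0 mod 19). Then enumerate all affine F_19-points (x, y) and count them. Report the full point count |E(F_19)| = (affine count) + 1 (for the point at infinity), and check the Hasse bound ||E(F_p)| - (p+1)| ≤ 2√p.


Affine points = {(0, 9), (0, 10), (6, 4), (6, 15), (7, 6), (7, 13), (10, 7), (10, 12), (11, 8), (11, 11), (14, 4), (14, 15), (18, 4), (18, 15)}; affine count = 14; |E(F_19)| = 15.

Discriminant check: Δ ∝ 4a³ + 27b² = 4·7³ + 27·5² = 4·343 + 27·25 ≡ 14 (mod 19). Nonzero ⇒ E is nonsingular.
For each x ∈ F_19, compute rhs = x³ + 7·x + 5 mod 19, then count y ∈ F_19 with y² ≡ rhs.
  x = 0: rhs = 5, matching y values: 9, 10 (2 points).
  x = 1: rhs = 13, matching y values: none (0 points).
  x = 2: rhs = 8, matching y values: none (0 points).
  x = 3: rhs = 15, matching y values: none (0 points).
  x = 4: rhs = 2, matching y values: none (0 points).
  x = 5: rhs = 13, matching y values: none (0 points).
  x = 6: rhs = 16, matching y values: 4, 15 (2 points).
  x = 7: rhs = 17, matching y values: 6, 13 (2 points).
  x = 8: rhs = 3, matching y values: none (0 points).
  x = 9: rhs = 18, matching y values: none (0 points).
  x = 10: rhs = 11, matching y values: 7, 12 (2 points).
  x = 11: rhs = 7, matching y values: 8, 11 (2 points).
  x = 12: rhs = 12, matching y values: none (0 points).
  x = 13: rhs = 13, matching y values: none (0 points).
  x = 14: rhs = 16, matching y values: 4, 15 (2 points).
  x = 15: rhs = 8, matching y values: none (0 points).
  x = 16: rhs = 14, matching y values: none (0 points).
  x = 17: rhs = 2, matching y values: none (0 points).
  x = 18: rhs = 16, matching y values: 4, 15 (2 points).
Total affine count: 14.
Full point count |E(F_19)| = 14 + 1 = 15.
Hasse bound: |15 − (19+1)| = |-5| = 5 ≤ 2√19 ≈ 8.7178 ✓.


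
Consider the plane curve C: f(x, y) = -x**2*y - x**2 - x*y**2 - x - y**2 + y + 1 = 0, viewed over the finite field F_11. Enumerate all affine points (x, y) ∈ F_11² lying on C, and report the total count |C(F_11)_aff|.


Affine F_11-points: {(0, 4), (0, 8), (1, 4), (1, 7), (2, 1), (2, 9), (3, 0), (3, 9), (5, 8), (5, 10), (6, 3), (7, 0), (7, 5), (8, 1), (8, 3)}; count = 15.

For each of the 121 pairs (x, y) ∈ F_11², evaluate f(x, y) mod 11. Record the zeros.
  x = 0: [0↦1, 1↦1, 2↦10, 3↦6, 4↦0, 5↦3, 6↦4, 7↦3, 8↦0, 9↦6, 10↦10]  zeros at y ∈ {4, 8}
  x = 1: [0↦10, 1↦8, 2↦2, 3↦3, 4↦0, 5↦4, 6↦4, 7↦0, 8↦3, 9↦2, 10↦8]  zeros at y ∈ {4, 7}
  x = 2: [0↦6, 1↦0, 2↦10, 3↦3, 4↦1, 5↦4, 6↦1, 7↦3, 8↦10, 9↦0, 10↦6]  zeros at y ∈ {1, 9}
  x = 3: [0↦0, 1↦10, 2↦1, 3↦6, 4↦3, 5↦3, 6↦6, 7↦1, 8↦10, 9↦0, 10↦4]  zeros at y ∈ {0, 9}
  x = 4: [0↦3, 1↦5, 2↦8, 3↦1, 4↦6, 5↦1, 6↦8, 7↦5, 8↦3, 9↦2, 10↦2]  zeros at y ∈ ∅
  x = 5: [0↦4, 1↦7, 2↦9, 3↦10, 4↦10, 5↦9, 6↦7, 7↦4, 8↦0, 9↦6, 10↦0]  zeros at y ∈ {8, 10}
  x = 6: [0↦3, 1↦5, 2↦4, 3↦0, 4↦4, 5↦5, 6↦3, 7↦9, 8↦1, 9↦1, 10↦9]  zeros at y ∈ {3}
  x = 7: [0↦0, 1↦10, 2↦4, 3↦4, 4↦10, 5↦0, 6↦7, 7↦9, 8↦6, 9↦9, 10↦7]  zeros at y ∈ {0, 5}
  x = 8: [0↦6, 1↦0, 2↦9, 3↦0, 4↦6, 5↦5, 6↦8, 7↦4, 8↦4, 9↦8, 10↦5]  zeros at y ∈ {1, 3}
  x = 9: [0↦10, 1↦8, 2↦8, 3↦10, 4↦3, 5↦9, 6↦6, 7↦5, 8↦6, 9↦9, 10↦3]  zeros at y ∈ ∅
  x = 10: [0↦1, 1↦1, 2↦1, 3↦1, 4↦1, 5↦1, 6↦1, 7↦1, 8↦1, 9↦1, 10↦1]  zeros at y ∈ ∅
Collecting zeros: affine points = {(0, 4), (0, 8), (1, 4), (1, 7), (2, 1), (2, 9), (3, 0), (3, 9), (5, 8), (5, 10), (6, 3), (7, 0), (7, 5), (8, 1), (8, 3)}.
Total count |C(F_11)_aff| = 15.


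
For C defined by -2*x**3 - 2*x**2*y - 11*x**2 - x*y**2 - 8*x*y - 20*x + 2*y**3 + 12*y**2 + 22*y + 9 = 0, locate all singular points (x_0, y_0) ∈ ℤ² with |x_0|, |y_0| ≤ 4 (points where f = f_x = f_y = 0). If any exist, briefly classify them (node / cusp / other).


Singular points: {(-1, -2)}; classification: node.

Compute partial derivatives:
  f_x = -6*x**2 - 4*x*y - 22*x - y**2 - 8*y - 20.
  f_y = -2*x**2 - 2*x*y - 8*x + 6*y**2 + 24*y + 22.
Scan x_0 ∈ {−4, ..., 4}. For each x_0, f_y(x_0, y) is a polynomial in y; find its integer roots y ∈ {−4, ..., 4}, then test f_x and f at those candidates.
  x = -4: f_y(-4, y) = 6*y**2 + 32*y + 22; no integer root y with |y| ≤ 4.
  x = -3: f_y(-3, y) = 6*y**2 + 30*y + 28; no integer root y with |y| ≤ 4.
  x = -2: f_y(-2, y) = 6*y**2 + 28*y + 30; vanishes at y ∈ {-3}. (-2, -3): f_x = -9 ≠ 0.
  x = -1: f_y(-1, y) = 6*y**2 + 26*y + 28; vanishes at y ∈ {-2}. (-1, -2): f_x = 0, f = 0 — SINGULAR.
  x = 0: f_y(0, y) = 6*y**2 + 24*y + 22; no integer root y with |y| ≤ 4.
  x = 1: f_y(1, y) = 6*y**2 + 22*y + 12; vanishes at y ∈ {-3}. (1, -3): f_x = -21 ≠ 0.
  x = 2: f_y(2, y) = 6*y**2 + 20*y - 2; no integer root y with |y| ≤ 4.
  x = 3: f_y(3, y) = 6*y**2 + 18*y - 20; no integer root y with |y| ≤ 4.
  x = 4: f_y(4, y) = 6*y**2 + 16*y - 42; no integer root y with |y| ≤ 4.
Only singular point on the grid: (-1, -2).
Classify: substitute x = -1 + u, y = -2 + v and expand: f = -2*u**3 - 2*u**2*v - u**2 - u*v**2 + 2*v**3 + v**2.
No constant or linear terms (consistent with a singular point). Quadratic part: -u**2 + v**2. Cubic part: -2*u**3 - 2*u**2*v - u*v**2 + 2*v**3.
The quadratic part v**2 - u**2 = (v − u)(v + u) splits into two distinct linear factors, so there are two distinct tangent lines y − -2 = ±(x − -1) — this is a node (ordinary double point).
Classification: node.


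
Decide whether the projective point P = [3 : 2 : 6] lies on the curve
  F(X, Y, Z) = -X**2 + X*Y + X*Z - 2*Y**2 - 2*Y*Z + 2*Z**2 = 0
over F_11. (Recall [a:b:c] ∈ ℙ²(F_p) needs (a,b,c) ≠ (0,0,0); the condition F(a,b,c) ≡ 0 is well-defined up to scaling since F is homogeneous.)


F(3,2,6) ≡ 0 (mod 11); P is on the curve.

Evaluate F(3, 2, 6) term-by-term (mod 11).
  -X**2 ↦ -1·9·1·1 = -9
  X*Y ↦ 1·3·2·1 = 6
  X*Z ↦ 1·3·1·6 = 18
  -2*Y**2 ↦ -2·1·4·1 = -8
  -2*Y*Z ↦ -2·1·2·6 = -24
  2*Z**2 ↦ 2·1·1·36 = 72
Sum: F(3, 2, 6) = (-9) + (6) + (18) + (-8) + (-24) + (72) = 55.
Reducing mod 11: 55 ≡ 0 (mod 11).
Since F(a, b, c) ≡ 0 (mod 11), P lies on the curve.


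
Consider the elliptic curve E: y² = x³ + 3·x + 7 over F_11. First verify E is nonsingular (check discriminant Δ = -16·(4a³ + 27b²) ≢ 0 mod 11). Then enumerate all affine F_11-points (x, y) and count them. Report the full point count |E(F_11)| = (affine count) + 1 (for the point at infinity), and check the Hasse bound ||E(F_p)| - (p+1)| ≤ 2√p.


Affine points = {(1, 0), (5, 2), (5, 9), (8, 2), (8, 9), (9, 2), (9, 9), (10, 5), (10, 6)}; affine count = 9; |E(F_11)| = 10.

Discriminant check: Δ ∝ 4a³ + 27b² = 4·3³ + 27·7² = 4·27 + 27·49 ≡ 1 (mod 11). Nonzero ⇒ E is nonsingular.
For each x ∈ F_11, compute rhs = x³ + 3·x + 7 mod 11, then count y ∈ F_11 with y² ≡ rhs.
  x = 0: rhs = 7, matching y values: none (0 points).
  x = 1: rhs = 0, matching y values: 0 (1 points).
  x = 2: rhs = 10, matching y values: none (0 points).
  x = 3: rhs = 10, matching y values: none (0 points).
  x = 4: rhs = 6, matching y values: none (0 points).
  x = 5: rhs = 4, matching y values: 2, 9 (2 points).
  x = 6: rhs = 10, matching y values: none (0 points).
  x = 7: rhs = 8, matching y values: none (0 points).
  x = 8: rhs = 4, matching y values: 2, 9 (2 points).
  x = 9: rhs = 4, matching y values: 2, 9 (2 points).
  x = 10: rhs = 3, matching y values: 5, 6 (2 points).
Total affine count: 9.
Full point count |E(F_11)| = 9 + 1 = 10.
Hasse bound: |10 − (11+1)| = |-2| = 2 ≤ 2√11 ≈ 6.6332 ✓.


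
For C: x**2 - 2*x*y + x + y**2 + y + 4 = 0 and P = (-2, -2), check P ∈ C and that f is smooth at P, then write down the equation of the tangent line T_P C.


Tangent line at P: x + y + 4 = 0.

Step 1: f(-2, -2) = 0, so P lies on C.
Step 2: partial derivatives
  f_x(x, y) = 2*x - 2*y + 1, f_y(x, y) = -2*x + 2*y + 1.
  f_x(P) = 1, f_y(P) = 1 (gradient nonzero, so P is smooth).
Step 3: tangent line at P: 1·(x − -2) + 1·(y − -2) = 0.
Expanding: x + y + 4 = 0.


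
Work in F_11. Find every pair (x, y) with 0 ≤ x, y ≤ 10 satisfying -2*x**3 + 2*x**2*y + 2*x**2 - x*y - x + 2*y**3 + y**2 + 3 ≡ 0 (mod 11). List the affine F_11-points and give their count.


Affine F_11-points: {(0, 3), (1, 10), (2, 7), (4, 1), (4, 6), (4, 9), (5, 1), (6, 0), (6, 5)}; count = 9.

For each of the 121 pairs (x, y) ∈ F_11², evaluate f(x, y) mod 11. Record the zeros.
  x = 0: [0↦3, 1↦6, 2↦1, 3↦0, 4↦4, 5↦3, 6↦9, 7↦1, 8↦2, 9↦2, 10↦2]  zeros at y ∈ {3}
  x = 1: [0↦2, 1↦6, 2↦2, 3↦2, 4↦7, 5↦7, 6↦3, 7↦7, 8↦9, 9↦10, 10↦0]  zeros at y ∈ {10}
  x = 2: [0↦4, 1↦2, 2↦3, 3↦8, 4↦7, 5↦1, 6↦2, 7↦0, 8↦7, 9↦2, 10↦8]  zeros at y ∈ {7}
  x = 3: [0↦8, 1↦4, 2↦3, 3↦6, 4↦3, 5↦6, 6↦5, 7↦1, 8↦6, 9↦10, 10↦3]  zeros at y ∈ ∅
  x = 4: [0↦2, 1↦0, 2↦1, 3↦6, 4↦5, 5↦10, 6↦0, 7↦9, 8↦5, 9↦0, 10↦6]  zeros at y ∈ {1, 6, 9}
  x = 5: [0↦7, 1↦0, 2↦7, 3↦7, 4↦1, 5↦1, 6↦8, 7↦1, 8↦3, 9↦4, 10↦5]  zeros at y ∈ {1}
  x = 6: [0↦0, 1↦3, 2↦9, 3↦8, 4↦1, 5↦0, 6↦6, 7↦9, 8↦10, 9↦10, 10↦10]  zeros at y ∈ {0, 5}
  x = 7: [0↦2, 1↦8, 2↦6, 3↦8, 4↦4, 5↦6, 6↦4, 7↦10, 8↦3, 9↦6, 10↦9]  zeros at y ∈ ∅
  x = 8: [0↦1, 1↦3, 2↦8, 3↦6, 4↦9, 5↦7, 6↦1, 7↦3, 8↦3, 9↦2, 10↦1]  zeros at y ∈ ∅
  x = 9: [0↦7, 1↦9, 2↦3, 3↦1, 4↦4, 5↦2, 6↦7, 7↦9, 8↦9, 9↦8, 10↦7]  zeros at y ∈ ∅
  x = 10: [0↦8, 1↦3, 2↦1, 3↦3, 4↦10, 5↦1, 6↦10, 7↦5, 8↦9, 9↦1, 10↦4]  zeros at y ∈ ∅
Collecting zeros: affine points = {(0, 3), (1, 10), (2, 7), (4, 1), (4, 6), (4, 9), (5, 1), (6, 0), (6, 5)}.
Total count |C(F_11)_aff| = 9.


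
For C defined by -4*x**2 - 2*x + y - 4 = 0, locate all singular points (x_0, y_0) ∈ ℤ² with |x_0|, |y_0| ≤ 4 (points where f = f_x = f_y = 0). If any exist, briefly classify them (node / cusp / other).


No singular points in the scanned grid; C is smooth there.

Compute partial derivatives:
  f_x = -8*x - 2.
  f_y = 1.
f_y = 1 is a nonzero constant, so f_y never vanishes: no point (x, y) can satisfy f = f_x = f_y = 0. In particular no (x, y) ∈ {−4, ..., 4}² is singular; the curve is smooth.


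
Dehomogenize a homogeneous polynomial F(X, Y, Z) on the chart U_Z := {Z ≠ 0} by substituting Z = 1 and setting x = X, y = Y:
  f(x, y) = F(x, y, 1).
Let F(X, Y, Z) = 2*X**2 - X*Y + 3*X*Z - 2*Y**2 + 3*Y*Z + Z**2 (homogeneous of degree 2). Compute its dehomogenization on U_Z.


f(x, y) = 2*x**2 - x*y + 3*x - 2*y**2 + 3*y + 1

On U_Z we set Z = 1. Each monomial c·X^i·Y^j·Z^k in F becomes c·x^i·y^j·1^k = c·x^i·y^j.
Substituting Z = 1: F(X, Y, 1) = 2*x**2 - x*y + 3*x - 2*y**2 + 3*y + 1.
Note: deg(f) ≤ deg(F) = 2; strict inequality happens when F is divisible by Z (lost terms).


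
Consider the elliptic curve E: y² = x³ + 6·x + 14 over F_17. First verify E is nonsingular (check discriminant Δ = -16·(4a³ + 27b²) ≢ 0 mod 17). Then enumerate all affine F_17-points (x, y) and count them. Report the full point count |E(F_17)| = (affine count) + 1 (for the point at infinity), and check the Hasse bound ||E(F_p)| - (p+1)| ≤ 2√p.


Affine points = {(1, 2), (1, 15), (2, 0), (3, 5), (3, 12), (4, 0), (5, 4), (5, 13), (7, 5), (7, 12), (8, 8), (8, 9), (9, 7), (9, 10), (11, 0)}; affine count = 15; |E(F_17)| = 16.

Discriminant check: Δ ∝ 4a³ + 27b² = 4·6³ + 27·14² = 4·216 + 27·196 ≡ 2 (mod 17). Nonzero ⇒ E is nonsingular.
For each x ∈ F_17, compute rhs = x³ + 6·x + 14 mod 17, then count y ∈ F_17 with y² ≡ rhs.
  x = 0: rhs = 14, matching y values: none (0 points).
  x = 1: rhs = 4, matching y values: 2, 15 (2 points).
  x = 2: rhs = 0, matching y values: 0 (1 points).
  x = 3: rhs = 8, matching y values: 5, 12 (2 points).
  x = 4: rhs = 0, matching y values: 0 (1 points).
  x = 5: rhs = 16, matching y values: 4, 13 (2 points).
  x = 6: rhs = 11, matching y values: none (0 points).
  x = 7: rhs = 8, matching y values: 5, 12 (2 points).
  x = 8: rhs = 13, matching y values: 8, 9 (2 points).
  x = 9: rhs = 15, matching y values: 7, 10 (2 points).
  x = 10: rhs = 3, matching y values: none (0 points).
  x = 11: rhs = 0, matching y values: 0 (1 points).
  x = 12: rhs = 12, matching y values: none (0 points).
  x = 13: rhs = 11, matching y values: none (0 points).
  x = 14: rhs = 3, matching y values: none (0 points).
  x = 15: rhs = 11, matching y values: none (0 points).
  x = 16: rhs = 7, matching y values: none (0 points).
Total affine count: 15.
Full point count |E(F_17)| = 15 + 1 = 16.
Hasse bound: |16 − (17+1)| = |-2| = 2 ≤ 2√17 ≈ 8.2462 ✓.


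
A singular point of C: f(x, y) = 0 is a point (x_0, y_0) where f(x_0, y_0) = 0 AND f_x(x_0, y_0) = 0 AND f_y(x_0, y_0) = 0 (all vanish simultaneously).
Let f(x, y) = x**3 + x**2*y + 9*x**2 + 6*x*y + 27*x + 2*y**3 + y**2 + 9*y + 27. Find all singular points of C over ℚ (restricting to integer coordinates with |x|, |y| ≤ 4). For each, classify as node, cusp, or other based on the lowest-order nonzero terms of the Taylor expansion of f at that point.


Singular points: {(-3, 0)}; classification: cusp.

Compute partial derivatives:
  f_x = 3*x**2 + 2*x*y + 18*x + 6*y + 27.
  f_y = x**2 + 6*x + 6*y**2 + 2*y + 9.
Scan x_0 ∈ {−4, ..., 4}. For each x_0, f_y(x_0, y) is a polynomial in y; find its integer roots y ∈ {−4, ..., 4}, then test f_x and f at those candidates.
  x = -4: f_y(-4, y) = 6*y**2 + 2*y + 1; no integer root y with |y| ≤ 4.
  x = -3: f_y(-3, y) = 6*y**2 + 2*y; vanishes at y ∈ {0}. (-3, 0): f_x = 0, f = 0 — SINGULAR.
  x = -2: f_y(-2, y) = 6*y**2 + 2*y + 1; no integer root y with |y| ≤ 4.
  x = -1: f_y(-1, y) = 6*y**2 + 2*y + 4; no integer root y with |y| ≤ 4.
  x = 0: f_y(0, y) = 6*y**2 + 2*y + 9; no integer root y with |y| ≤ 4.
  x = 1: f_y(1, y) = 6*y**2 + 2*y + 16; no integer root y with |y| ≤ 4.
  x = 2: f_y(2, y) = 6*y**2 + 2*y + 25; no integer root y with |y| ≤ 4.
  x = 3: f_y(3, y) = 6*y**2 + 2*y + 36; no integer root y with |y| ≤ 4.
  x = 4: f_y(4, y) = 6*y**2 + 2*y + 49; no integer root y with |y| ≤ 4.
Only singular point on the grid: (-3, 0).
Classify: substitute x = -3 + u, y = 0 + v and expand: f = u**3 + u**2*v + 2*v**3 + v**2.
No constant or linear terms (consistent with a singular point). Quadratic part: v**2. Cubic part: u**3 + u**2*v + 2*v**3.
The quadratic part v**2 is a perfect square, so there is a single (double) tangent line v = 0, i.e. y = 0. Restricting the cubic part to that line (v = 0) leaves u**3 ≠ 0, so f is not divisible by v and the branch is v² ≈ -u**3 to lowest order — this is a cusp.
Classification: cusp.


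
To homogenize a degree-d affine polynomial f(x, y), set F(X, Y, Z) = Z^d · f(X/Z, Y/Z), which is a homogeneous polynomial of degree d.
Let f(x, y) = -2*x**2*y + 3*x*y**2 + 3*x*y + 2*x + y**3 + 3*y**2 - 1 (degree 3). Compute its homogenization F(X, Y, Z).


F(X, Y, Z) = -2*X**2*Y + 3*X*Y**2 + 3*X*Y*Z + 2*X*Z**2 + Y**3 + 3*Y**2*Z - Z**3

deg(f) = 3.
Substitute x = X/Z, y = Y/Z into f, then multiply by Z^3.
  monomial -2·x^2·y^1 ↦ -2·X^2·Y^1·Z^0.
  monomial 3·x^1·y^2 ↦ 3·X^1·Y^2·Z^0.
  monomial 3·x^1·y^1 ↦ 3·X^1·Y^1·Z^1.
  monomial 2·x^1·y^0 ↦ 2·X^1·Y^0·Z^2.
  monomial 1·x^0·y^3 ↦ 1·X^0·Y^3·Z^0.
  monomial 3·x^0·y^2 ↦ 3·X^0·Y^2·Z^1.
  monomial -1·x^0·y^0 ↦ -1·X^0·Y^0·Z^3.
Collecting: F(X, Y, Z) = -2*X**2*Y + 3*X*Y**2 + 3*X*Y*Z + 2*X*Z**2 + Y**3 + 3*Y**2*Z - Z**3.


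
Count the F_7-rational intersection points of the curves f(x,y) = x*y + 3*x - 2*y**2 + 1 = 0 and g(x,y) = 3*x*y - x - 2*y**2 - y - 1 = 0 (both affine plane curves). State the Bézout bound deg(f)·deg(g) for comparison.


Common zeros: {(0, 5), (2, 1)}; count = 2; Bézout bound = 4.

deg(f) = 2, deg(g) = 2, so Bézout bound = 4.
Scan x ∈ F_7. For each x, list the y ∈ F_7 with f(x, y) ≡ 0 and those with g(x, y) ≡ 0 (mod 7); the common zeros in that column are the intersection.
  x = 0: f ≡ 0 at y ∈ {2, 5}; g ≡ 0 at y ∈ {5}; common: {5}.
  x = 1: f ≡ 0 at y ∈ ∅; g ≡ 0 at y ∈ {3, 5}; common: ∅.
  x = 2: f ≡ 0 at y ∈ {0, 1}; g ≡ 0 at y ∈ {1, 5}; common: {1}.
  x = 3: f ≡ 0 at y ∈ ∅; g ≡ 0 at y ∈ {5, 6}; common: ∅.
  x = 4: f ≡ 0 at y ∈ {3, 6}; g ≡ 0 at y ∈ {4, 5}; common: ∅.
  x = 5: f ≡ 0 at y ∈ ∅; g ≡ 0 at y ∈ {2, 5}; common: ∅.
  x = 6: f ≡ 0 at y ∈ ∅; g ≡ 0 at y ∈ {0, 5}; common: ∅.
Collecting: common zeros = {(0, 5), (2, 1)}, so the count is 2.
Comparison with the Bézout bound: 2 ≤ 4 = deg(f)·deg(g), as expected for curves with no common component (the affine F_7-count falls short of the bound because intersections may lie at infinity, over extension fields, or carry multiplicity).


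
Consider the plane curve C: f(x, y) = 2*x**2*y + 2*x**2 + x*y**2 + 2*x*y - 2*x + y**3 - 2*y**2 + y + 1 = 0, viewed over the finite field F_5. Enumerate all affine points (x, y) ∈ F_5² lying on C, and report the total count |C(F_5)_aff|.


Affine F_5-points: {(1, 2), (2, 0), (3, 1), (3, 2), (4, 0), (4, 4)}; count = 6.

For each of the 25 pairs (x, y) ∈ F_5², evaluate f(x, y) mod 5. Record the zeros.
  x = 0: [0↦1, 1↦1, 2↦3, 3↦3, 4↦2]  zeros at y ∈ ∅
  x = 1: [0↦1, 1↦1, 2↦0, 3↦4, 4↦4]  zeros at y ∈ {2}
  x = 2: [0↦0, 1↦4, 2↦4, 3↦1, 4↦1]  zeros at y ∈ {0}
  x = 3: [0↦3, 1↦0, 2↦0, 3↦4, 4↦3]  zeros at y ∈ {1, 2}
  x = 4: [0↦0, 1↦4, 2↦3, 3↦3, 4↦0]  zeros at y ∈ {0, 4}
Collecting zeros: affine points = {(1, 2), (2, 0), (3, 1), (3, 2), (4, 0), (4, 4)}.
Total count |C(F_5)_aff| = 6.


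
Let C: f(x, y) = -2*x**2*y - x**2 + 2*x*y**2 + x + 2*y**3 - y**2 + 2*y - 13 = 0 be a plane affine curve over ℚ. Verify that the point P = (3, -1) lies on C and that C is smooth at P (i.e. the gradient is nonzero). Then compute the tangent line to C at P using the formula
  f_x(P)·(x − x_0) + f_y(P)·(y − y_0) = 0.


Tangent line at P: 9*x - 20*y - 47 = 0.

Step 1: f(3, -1) = 0, so P lies on C.
Step 2: partial derivatives
  f_x(x, y) = -4*x*y - 2*x + 2*y**2 + 1, f_y(x, y) = -2*x**2 + 4*x*y + 6*y**2 - 2*y + 2.
  f_x(P) = 9, f_y(P) = -20 (gradient nonzero, so P is smooth).
Step 3: tangent line at P: 9·(x − 3) + -20·(y − -1) = 0.
Expanding: 9*x - 20*y - 47 = 0.


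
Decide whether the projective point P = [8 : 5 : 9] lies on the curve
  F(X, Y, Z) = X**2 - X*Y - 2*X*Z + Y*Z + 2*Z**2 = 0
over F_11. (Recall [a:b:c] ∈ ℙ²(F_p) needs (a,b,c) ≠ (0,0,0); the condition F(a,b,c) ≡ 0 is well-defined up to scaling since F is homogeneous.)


F(8,5,9) ≡ 10 (mod 11); P is NOT on the curve.

Evaluate F(8, 5, 9) term-by-term (mod 11).
  X**2 ↦ 1·64·1·1 = 64
  -X*Y ↦ -1·8·5·1 = -40
  -2*X*Z ↦ -2·8·1·9 = -144
  Y*Z ↦ 1·1·5·9 = 45
  2*Z**2 ↦ 2·1·1·81 = 162
Sum: F(8, 5, 9) = (64) + (-40) + (-144) + (45) + (162) = 87.
Reducing mod 11: 87 ≡ 10 (mod 11).
Since F(a, b, c) ≡ 10 ≠ 0 (mod 11), P does NOT lie on the curve.


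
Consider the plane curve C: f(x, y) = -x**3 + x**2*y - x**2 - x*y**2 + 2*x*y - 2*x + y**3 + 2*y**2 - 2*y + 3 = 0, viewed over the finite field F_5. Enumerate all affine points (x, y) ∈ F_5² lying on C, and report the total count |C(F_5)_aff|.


Affine F_5-points: {(0, 2), (2, 4), (4, 0), (4, 3), (4, 4)}; count = 5.

For each of the 25 pairs (x, y) ∈ F_5², evaluate f(x, y) mod 5. Record the zeros.
  x = 0: [0↦3, 1↦4, 2↦0, 3↦2, 4↦1]  zeros at y ∈ {2}
  x = 1: [0↦4, 1↦2, 2↦3, 3↦3, 4↦3]  zeros at y ∈ ∅
  x = 2: [0↦2, 1↦4, 2↦2, 3↦2, 4↦0]  zeros at y ∈ {4}
  x = 3: [0↦1, 1↦4, 2↦1, 3↦3, 4↦1]  zeros at y ∈ ∅
  x = 4: [0↦0, 1↦1, 2↦4, 3↦0, 4↦0]  zeros at y ∈ {0, 3, 4}
Collecting zeros: affine points = {(0, 2), (2, 4), (4, 0), (4, 3), (4, 4)}.
Total count |C(F_5)_aff| = 5.


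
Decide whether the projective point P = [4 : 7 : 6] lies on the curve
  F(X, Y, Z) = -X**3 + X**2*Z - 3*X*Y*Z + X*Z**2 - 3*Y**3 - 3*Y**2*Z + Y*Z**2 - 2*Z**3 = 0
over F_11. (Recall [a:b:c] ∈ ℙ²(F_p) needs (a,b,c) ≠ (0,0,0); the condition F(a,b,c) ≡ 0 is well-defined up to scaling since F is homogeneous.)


F(4,7,6) ≡ 1 (mod 11); P is NOT on the curve.

Evaluate F(4, 7, 6) term-by-term (mod 11).
  -X**3 ↦ -1·64·1·1 = -64
  X**2*Z ↦ 1·16·1·6 = 96
  -3*X*Y*Z ↦ -3·4·7·6 = -504
  X*Z**2 ↦ 1·4·1·36 = 144
  -3*Y**3 ↦ -3·1·343·1 = -1029
  -3*Y**2*Z ↦ -3·1·49·6 = -882
  Y*Z**2 ↦ 1·1·7·36 = 252
  -2*Z**3 ↦ -2·1·1·216 = -432
Sum: F(4, 7, 6) = (-64) + (96) + (-504) + (144) + (-1029) + (-882) + (252) + (-432) = -2419.
Reducing mod 11: -2419 ≡ 1 (mod 11).
Since F(a, b, c) ≡ 1 ≠ 0 (mod 11), P does NOT lie on the curve.


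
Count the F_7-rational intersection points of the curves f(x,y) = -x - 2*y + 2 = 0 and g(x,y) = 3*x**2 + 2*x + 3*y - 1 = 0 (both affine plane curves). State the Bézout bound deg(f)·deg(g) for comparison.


Common zeros: ∅; count = 0; Bézout bound = 2.

deg(f) = 1, deg(g) = 2, so Bézout bound = 2.
Scan x ∈ F_7. For each x, list the y ∈ F_7 with f(x, y) ≡ 0 and those with g(x, y) ≡ 0 (mod 7); the common zeros in that column are the intersection.
  x = 0: f ≡ 0 at y ∈ {1}; g ≡ 0 at y ∈ {5}; common: ∅.
  x = 1: f ≡ 0 at y ∈ {4}; g ≡ 0 at y ∈ {1}; common: ∅.
  x = 2: f ≡ 0 at y ∈ {0}; g ≡ 0 at y ∈ {2}; common: ∅.
  x = 3: f ≡ 0 at y ∈ {3}; g ≡ 0 at y ∈ {1}; common: ∅.
  x = 4: f ≡ 0 at y ∈ {6}; g ≡ 0 at y ∈ {5}; common: ∅.
  x = 5: f ≡ 0 at y ∈ {2}; g ≡ 0 at y ∈ {0}; common: ∅.
  x = 6: f ≡ 0 at y ∈ {5}; g ≡ 0 at y ∈ {0}; common: ∅.
Collecting: common zeros = ∅, so the count is 0.
Comparison with the Bézout bound: 0 ≤ 2 = deg(f)·deg(g), as expected for curves with no common component (the affine F_7-count falls short of the bound because intersections may lie at infinity, over extension fields, or carry multiplicity).


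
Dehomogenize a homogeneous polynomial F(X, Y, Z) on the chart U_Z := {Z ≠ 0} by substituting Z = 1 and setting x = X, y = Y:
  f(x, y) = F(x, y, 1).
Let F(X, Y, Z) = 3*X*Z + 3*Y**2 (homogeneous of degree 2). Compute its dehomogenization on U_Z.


f(x, y) = 3*x + 3*y**2

On U_Z we set Z = 1. Each monomial c·X^i·Y^j·Z^k in F becomes c·x^i·y^j·1^k = c·x^i·y^j.
Substituting Z = 1: F(X, Y, 1) = 3*x + 3*y**2.
Note: deg(f) ≤ deg(F) = 2; strict inequality happens when F is divisible by Z (lost terms).


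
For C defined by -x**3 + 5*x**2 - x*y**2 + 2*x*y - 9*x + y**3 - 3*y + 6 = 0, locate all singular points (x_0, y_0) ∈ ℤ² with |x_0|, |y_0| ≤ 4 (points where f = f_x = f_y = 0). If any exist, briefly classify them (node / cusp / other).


Singular points: {(2, 1)}; classification: node.

Compute partial derivatives:
  f_x = -3*x**2 + 10*x - y**2 + 2*y - 9.
  f_y = -2*x*y + 2*x + 3*y**2 - 3.
Scan x_0 ∈ {−4, ..., 4}. For each x_0, f_y(x_0, y) is a polynomial in y; find its integer roots y ∈ {−4, ..., 4}, then test f_x and f at those candidates.
  x = -4: f_y(-4, y) = 3*y**2 + 8*y - 11; vanishes at y ∈ {1}. (-4, 1): f_x = -96 ≠ 0.
  x = -3: f_y(-3, y) = 3*y**2 + 6*y - 9; vanishes at y ∈ {-3, 1}. (-3, -3): f_x = -81 ≠ 0; (-3, 1): f_x = -65 ≠ 0.
  x = -2: f_y(-2, y) = 3*y**2 + 4*y - 7; vanishes at y ∈ {1}. (-2, 1): f_x = -40 ≠ 0.
  x = -1: f_y(-1, y) = 3*y**2 + 2*y - 5; vanishes at y ∈ {1}. (-1, 1): f_x = -21 ≠ 0.
  x = 0: f_y(0, y) = 3*y**2 - 3; vanishes at y ∈ {-1, 1}. (0, -1): f_x = -12 ≠ 0; (0, 1): f_x = -8 ≠ 0.
  x = 1: f_y(1, y) = 3*y**2 - 2*y - 1; vanishes at y ∈ {1}. (1, 1): f_x = -1 ≠ 0.
  x = 2: f_y(2, y) = 3*y**2 - 4*y + 1; vanishes at y ∈ {1}. (2, 1): f_x = 0, f = 0 — SINGULAR.
  x = 3: f_y(3, y) = 3*y**2 - 6*y + 3; vanishes at y ∈ {1}. (3, 1): f_x = -5 ≠ 0.
  x = 4: f_y(4, y) = 3*y**2 - 8*y + 5; vanishes at y ∈ {1}. (4, 1): f_x = -16 ≠ 0.
Only singular point on the grid: (2, 1).
Classify: substitute x = 2 + u, y = 1 + v and expand: f = -u**3 - u**2 - u*v**2 + v**3 + v**2.
No constant or linear terms (consistent with a singular point). Quadratic part: -u**2 + v**2. Cubic part: -u**3 - u*v**2 + v**3.
The quadratic part v**2 - u**2 = (v − u)(v + u) splits into two distinct linear factors, so there are two distinct tangent lines y − 1 = ±(x − 2) — this is a node (ordinary double point).
Classification: node.


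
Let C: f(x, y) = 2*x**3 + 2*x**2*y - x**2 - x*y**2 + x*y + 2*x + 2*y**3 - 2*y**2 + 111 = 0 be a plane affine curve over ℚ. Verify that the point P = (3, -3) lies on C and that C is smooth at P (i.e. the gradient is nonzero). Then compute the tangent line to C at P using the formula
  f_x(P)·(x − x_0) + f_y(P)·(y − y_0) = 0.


Tangent line at P: 2*x + 105*y + 309 = 0.

Step 1: f(3, -3) = 0, so P lies on C.
Step 2: partial derivatives
  f_x(x, y) = 6*x**2 + 4*x*y - 2*x - y**2 + y + 2, f_y(x, y) = 2*x**2 - 2*x*y + x + 6*y**2 - 4*y.
  f_x(P) = 2, f_y(P) = 105 (gradient nonzero, so P is smooth).
Step 3: tangent line at P: 2·(x − 3) + 105·(y − -3) = 0.
Expanding: 2*x + 105*y + 309 = 0.


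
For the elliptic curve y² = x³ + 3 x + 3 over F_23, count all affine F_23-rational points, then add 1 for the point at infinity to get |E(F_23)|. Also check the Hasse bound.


Affine points = {(0, 7), (0, 16), (3, 4), (3, 19), (9, 0), (13, 10), (13, 13), (14, 11), (14, 12), (18, 1), (18, 22), (20, 6), (20, 17), (21, 9), (21, 14)}; affine count = 15; |E(F_23)| = 16.

Discriminant check: Δ ∝ 4a³ + 27b² = 4·3³ + 27·3² = 4·27 + 27·9 ≡ 6 (mod 23). Nonzero ⇒ E is nonsingular.
For each x ∈ F_23, compute rhs = x³ + 3·x + 3 mod 23, then count y ∈ F_23 with y² ≡ rhs.
  x = 0: rhs = 3, matching y values: 7, 16 (2 points).
  x = 1: rhs = 7, matching y values: none (0 points).
  x = 2: rhs = 17, matching y values: none (0 points).
  x = 3: rhs = 16, matching y values: 4, 19 (2 points).
  x = 4: rhs = 10, matching y values: none (0 points).
  x = 5: rhs = 5, matching y values: none (0 points).
  x = 6: rhs = 7, matching y values: none (0 points).
  x = 7: rhs = 22, matching y values: none (0 points).
  x = 8: rhs = 10, matching y values: none (0 points).
  x = 9: rhs = 0, matching y values: 0 (1 points).
  x = 10: rhs = 21, matching y values: none (0 points).
  x = 11: rhs = 10, matching y values: none (0 points).
  x = 12: rhs = 19, matching y values: none (0 points).
  x = 13: rhs = 8, matching y values: 10, 13 (2 points).
  x = 14: rhs = 6, matching y values: 11, 12 (2 points).
  x = 15: rhs = 19, matching y values: none (0 points).
  x = 16: rhs = 7, matching y values: none (0 points).
  x = 17: rhs = 22, matching y values: none (0 points).
  x = 18: rhs = 1, matching y values: 1, 22 (2 points).
  x = 19: rhs = 19, matching y values: none (0 points).
  x = 20: rhs = 13, matching y values: 6, 17 (2 points).
  x = 21: rhs = 12, matching y values: 9, 14 (2 points).
  x = 22: rhs = 22, matching y values: none (0 points).
Total affine count: 15.
Full point count |E(F_23)| = 15 + 1 = 16.
Hasse bound: |16 − (23+1)| = |-8| = 8 ≤ 2√23 ≈ 9.5917 ✓.


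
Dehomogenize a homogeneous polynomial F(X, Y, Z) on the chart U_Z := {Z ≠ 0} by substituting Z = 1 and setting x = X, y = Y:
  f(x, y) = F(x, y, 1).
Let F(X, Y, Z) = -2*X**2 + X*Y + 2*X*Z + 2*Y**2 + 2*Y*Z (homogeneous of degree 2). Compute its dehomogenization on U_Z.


f(x, y) = -2*x**2 + x*y + 2*x + 2*y**2 + 2*y

On U_Z we set Z = 1. Each monomial c·X^i·Y^j·Z^k in F becomes c·x^i·y^j·1^k = c·x^i·y^j.
Substituting Z = 1: F(X, Y, 1) = -2*x**2 + x*y + 2*x + 2*y**2 + 2*y.
Note: deg(f) ≤ deg(F) = 2; strict inequality happens when F is divisible by Z (lost terms).


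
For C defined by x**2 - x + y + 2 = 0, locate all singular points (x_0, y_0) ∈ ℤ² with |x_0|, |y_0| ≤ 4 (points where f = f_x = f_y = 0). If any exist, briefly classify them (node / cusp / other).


No singular points in the scanned grid; C is smooth there.

Compute partial derivatives:
  f_x = 2*x - 1.
  f_y = 1.
f_y = 1 is a nonzero constant, so f_y never vanishes: no point (x, y) can satisfy f = f_x = f_y = 0. In particular no (x, y) ∈ {−4, ..., 4}² is singular; the curve is smooth.


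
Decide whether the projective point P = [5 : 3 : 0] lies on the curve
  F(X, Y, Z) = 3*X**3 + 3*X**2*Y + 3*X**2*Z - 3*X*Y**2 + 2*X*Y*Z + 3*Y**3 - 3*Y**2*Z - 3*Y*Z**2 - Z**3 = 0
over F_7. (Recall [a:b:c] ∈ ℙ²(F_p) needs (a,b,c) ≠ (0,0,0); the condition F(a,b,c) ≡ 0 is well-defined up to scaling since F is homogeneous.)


F(5,3,0) ≡ 0 (mod 7); P is on the curve.

Evaluate F(5, 3, 0) term-by-term (mod 7).
  3*X**3 ↦ 3·125·1·1 = 375
  3*X**2*Y ↦ 3·25·3·1 = 225
  3*X**2*Z ↦ 3·25·1·0 = 0
  -3*X*Y**2 ↦ -3·5·9·1 = -135
  2*X*Y*Z ↦ 2·5·3·0 = 0
  3*Y**3 ↦ 3·1·27·1 = 81
  -3*Y**2*Z ↦ -3·1·9·0 = 0
  -3*Y*Z**2 ↦ -3·1·3·0 = 0
  -Z**3 ↦ -1·1·1·0 = 0
Sum: F(5, 3, 0) = (375) + (225) + (0) + (-135) + (0) + (81) + (0) + (0) + (0) = 546.
Reducing mod 7: 546 ≡ 0 (mod 7).
Since F(a, b, c) ≡ 0 (mod 7), P lies on the curve.


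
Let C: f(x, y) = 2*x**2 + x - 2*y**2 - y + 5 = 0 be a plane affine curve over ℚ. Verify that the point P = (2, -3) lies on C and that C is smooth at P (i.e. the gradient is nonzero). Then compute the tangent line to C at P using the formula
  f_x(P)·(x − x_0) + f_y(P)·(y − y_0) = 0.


Tangent line at P: 9*x + 11*y + 15 = 0.

Step 1: f(2, -3) = 0, so P lies on C.
Step 2: partial derivatives
  f_x(x, y) = 4*x + 1, f_y(x, y) = -4*y - 1.
  f_x(P) = 9, f_y(P) = 11 (gradient nonzero, so P is smooth).
Step 3: tangent line at P: 9·(x − 2) + 11·(y − -3) = 0.
Expanding: 9*x + 11*y + 15 = 0.


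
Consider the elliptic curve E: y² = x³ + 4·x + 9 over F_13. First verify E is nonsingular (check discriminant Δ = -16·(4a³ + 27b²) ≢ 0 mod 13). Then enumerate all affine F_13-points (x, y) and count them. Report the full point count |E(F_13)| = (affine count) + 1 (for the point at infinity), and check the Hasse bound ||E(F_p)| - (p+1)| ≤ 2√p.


Affine points = {(0, 3), (0, 10), (1, 1), (1, 12), (2, 5), (2, 8), (3, 3), (3, 10), (7, 4), (7, 9), (10, 3), (10, 10), (12, 2), (12, 11)}; affine count = 14; |E(F_13)| = 15.

Discriminant check: Δ ∝ 4a³ + 27b² = 4·4³ + 27·9² = 4·64 + 27·81 ≡ 12 (mod 13). Nonzero ⇒ E is nonsingular.
For each x ∈ F_13, compute rhs = x³ + 4·x + 9 mod 13, then count y ∈ F_13 with y² ≡ rhs.
  x = 0: rhs = 9, matching y values: 3, 10 (2 points).
  x = 1: rhs = 1, matching y values: 1, 12 (2 points).
  x = 2: rhs = 12, matching y values: 5, 8 (2 points).
  x = 3: rhs = 9, matching y values: 3, 10 (2 points).
  x = 4: rhs = 11, matching y values: none (0 points).
  x = 5: rhs = 11, matching y values: none (0 points).
  x = 6: rhs = 2, matching y values: none (0 points).
  x = 7: rhs = 3, matching y values: 4, 9 (2 points).
  x = 8: rhs = 7, matching y values: none (0 points).
  x = 9: rhs = 7, matching y values: none (0 points).
  x = 10: rhs = 9, matching y values: 3, 10 (2 points).
  x = 11: rhs = 6, matching y values: none (0 points).
  x = 12: rhs = 4, matching y values: 2, 11 (2 points).
Total affine count: 14.
Full point count |E(F_13)| = 14 + 1 = 15.
Hasse bound: |15 − (13+1)| = |1| = 1 ≤ 2√13 ≈ 7.2111 ✓.


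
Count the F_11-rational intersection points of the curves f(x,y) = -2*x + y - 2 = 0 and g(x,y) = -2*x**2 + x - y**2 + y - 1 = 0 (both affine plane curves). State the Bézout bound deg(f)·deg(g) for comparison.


Common zeros: ∅; count = 0; Bézout bound = 2.

deg(f) = 1, deg(g) = 2, so Bézout bound = 2.
Scan x ∈ F_11. For each x, list the y ∈ F_11 with f(x, y) ≡ 0 and those with g(x, y) ≡ 0 (mod 11); the common zeros in that column are the intersection.
  x = 0: f ≡ 0 at y ∈ {2}; g ≡ 0 at y ∈ ∅; common: ∅.
  x = 1: f ≡ 0 at y ∈ {4}; g ≡ 0 at y ∈ {5, 7}; common: ∅.
  x = 2: f ≡ 0 at y ∈ {6}; g ≡ 0 at y ∈ ∅; common: ∅.
  x = 3: f ≡ 0 at y ∈ {8}; g ≡ 0 at y ∈ {3, 9}; common: ∅.
  x = 4: f ≡ 0 at y ∈ {10}; g ≡ 0 at y ∈ ∅; common: ∅.
  x = 5: f ≡ 0 at y ∈ {1}; g ≡ 0 at y ∈ {5, 7}; common: ∅.
  x = 6: f ≡ 0 at y ∈ {3}; g ≡ 0 at y ∈ ∅; common: ∅.
  x = 7: f ≡ 0 at y ∈ {5}; g ≡ 0 at y ∈ ∅; common: ∅.
  x = 8: f ≡ 0 at y ∈ {7}; g ≡ 0 at y ∈ {0, 1}; common: ∅.
  x = 9: f ≡ 0 at y ∈ {9}; g ≡ 0 at y ∈ {0, 1}; common: ∅.
  x = 10: f ≡ 0 at y ∈ {0}; g ≡ 0 at y ∈ ∅; common: ∅.
Collecting: common zeros = ∅, so the count is 0.
Comparison with the Bézout bound: 0 ≤ 2 = deg(f)·deg(g), as expected for curves with no common component (the affine F_11-count falls short of the bound because intersections may lie at infinity, over extension fields, or carry multiplicity).


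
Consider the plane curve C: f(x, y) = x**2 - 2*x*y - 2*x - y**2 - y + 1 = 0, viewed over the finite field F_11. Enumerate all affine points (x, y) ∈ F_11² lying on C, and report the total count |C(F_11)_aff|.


Affine F_11-points: {(0, 3), (0, 7), (1, 0), (1, 8), (5, 4), (5, 7), (6, 1), (6, 8), (8, 2), (8, 3), (9, 1), (9, 2)}; count = 12.

For each of the 121 pairs (x, y) ∈ F_11², evaluate f(x, y) mod 11. Record the zeros.
  x = 0: [0↦1, 1↦10, 2↦6, 3↦0, 4↦3, 5↦4, 6↦3, 7↦0, 8↦6, 9↦10, 10↦1]  zeros at y ∈ {3, 7}
  x = 1: [0↦0, 1↦7, 2↦1, 3↦4, 4↦5, 5↦4, 6↦1, 7↦7, 8↦0, 9↦2, 10↦2]  zeros at y ∈ {0, 8}
  x = 2: [0↦1, 1↦6, 2↦9, 3↦10, 4↦9, 5↦6, 6↦1, 7↦5, 8↦7, 9↦7, 10↦5]  zeros at y ∈ ∅
  x = 3: [0↦4, 1↦7, 2↦8, 3↦7, 4↦4, 5↦10, 6↦3, 7↦5, 8↦5, 9↦3, 10↦10]  zeros at y ∈ ∅
  x = 4: [0↦9, 1↦10, 2↦9, 3↦6, 4↦1, 5↦5, 6↦7, 7↦7, 8↦5, 9↦1, 10↦6]  zeros at y ∈ ∅
  x = 5: [0↦5, 1↦4, 2↦1, 3↦7, 4↦0, 5↦2, 6↦2, 7↦0, 8↦7, 9↦1, 10↦4]  zeros at y ∈ {4, 7}
  x = 6: [0↦3, 1↦0, 2↦6, 3↦10, 4↦1, 5↦1, 6↦10, 7↦6, 8↦0, 9↦3, 10↦4]  zeros at y ∈ {1, 8}
  x = 7: [0↦3, 1↦9, 2↦2, 3↦4, 4↦4, 5↦2, 6↦9, 7↦3, 8↦6, 9↦7, 10↦6]  zeros at y ∈ ∅
  x = 8: [0↦5, 1↦9, 2↦0, 3↦0, 4↦9, 5↦5, 6↦10, 7↦2, 8↦3, 9↦2, 10↦10]  zeros at y ∈ {2, 3}
  x = 9: [0↦9, 1↦0, 2↦0, 3↦9, 4↦5, 5↦10, 6↦2, 7↦3, 8↦2, 9↦10, 10↦5]  zeros at y ∈ {1, 2}
  x = 10: [0↦4, 1↦4, 2↦2, 3↦9, 4↦3, 5↦6, 6↦7, 7↦6, 8↦3, 9↦9, 10↦2]  zeros at y ∈ ∅
Collecting zeros: affine points = {(0, 3), (0, 7), (1, 0), (1, 8), (5, 4), (5, 7), (6, 1), (6, 8), (8, 2), (8, 3), (9, 1), (9, 2)}.
Total count |C(F_11)_aff| = 12.


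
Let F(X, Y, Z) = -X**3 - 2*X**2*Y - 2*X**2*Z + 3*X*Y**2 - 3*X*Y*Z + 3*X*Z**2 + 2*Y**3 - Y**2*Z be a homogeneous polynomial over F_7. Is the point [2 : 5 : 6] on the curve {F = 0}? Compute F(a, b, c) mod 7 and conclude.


F(2,5,6) ≡ 1 (mod 7); P is NOT on the curve.

Evaluate F(2, 5, 6) term-by-term (mod 7).
  -X**3 ↦ -1·8·1·1 = -8
  -2*X**2*Y ↦ -2·4·5·1 = -40
  -2*X**2*Z ↦ -2·4·1·6 = -48
  3*X*Y**2 ↦ 3·2·25·1 = 150
  -3*X*Y*Z ↦ -3·2·5·6 = -180
  3*X*Z**2 ↦ 3·2·1·36 = 216
  2*Y**3 ↦ 2·1·125·1 = 250
  -Y**2*Z ↦ -1·1·25·6 = -150
Sum: F(2, 5, 6) = (-8) + (-40) + (-48) + (150) + (-180) + (216) + (250) + (-150) = 190.
Reducing mod 7: 190 ≡ 1 (mod 7).
Since F(a, b, c) ≡ 1 ≠ 0 (mod 7), P does NOT lie on the curve.


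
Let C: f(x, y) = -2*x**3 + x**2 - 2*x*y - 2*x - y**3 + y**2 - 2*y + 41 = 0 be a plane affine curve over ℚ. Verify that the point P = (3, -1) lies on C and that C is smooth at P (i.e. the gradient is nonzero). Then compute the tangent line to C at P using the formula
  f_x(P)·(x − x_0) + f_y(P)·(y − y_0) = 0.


Tangent line at P: -48*x - 13*y + 131 = 0.

Step 1: f(3, -1) = 0, so P lies on C.
Step 2: partial derivatives
  f_x(x, y) = -6*x**2 + 2*x - 2*y - 2, f_y(x, y) = -2*x - 3*y**2 + 2*y - 2.
  f_x(P) = -48, f_y(P) = -13 (gradient nonzero, so P is smooth).
Step 3: tangent line at P: -48·(x − 3) + -13·(y − -1) = 0.
Expanding: -48*x - 13*y + 131 = 0.


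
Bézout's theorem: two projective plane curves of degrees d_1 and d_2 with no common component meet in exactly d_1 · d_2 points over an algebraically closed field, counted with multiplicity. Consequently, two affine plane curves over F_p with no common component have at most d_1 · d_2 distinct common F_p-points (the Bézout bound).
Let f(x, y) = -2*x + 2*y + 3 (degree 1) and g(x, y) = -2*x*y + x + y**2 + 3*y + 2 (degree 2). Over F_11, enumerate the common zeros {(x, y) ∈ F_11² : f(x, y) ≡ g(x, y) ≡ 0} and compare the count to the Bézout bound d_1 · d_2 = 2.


Common zeros: {(1, 5), (3, 7)}; count = 2; Bézout bound = 2.

deg(f) = 1, deg(g) = 2, so Bézout bound = 2.
Scan x ∈ F_11. For each x, list the y ∈ F_11 with f(x, y) ≡ 0 and those with g(x, y) ≡ 0 (mod 11); the common zeros in that column are the intersection.
  x = 0: f ≡ 0 at y ∈ {4}; g ≡ 0 at y ∈ {9, 10}; common: ∅.
  x = 1: f ≡ 0 at y ∈ {5}; g ≡ 0 at y ∈ {5}; common: {5}.
  x = 2: f ≡ 0 at y ∈ {6}; g ≡ 0 at y ∈ ∅; common: ∅.
  x = 3: f ≡ 0 at y ∈ {7}; g ≡ 0 at y ∈ {7}; common: {7}.
  x = 4: f ≡ 0 at y ∈ {8}; g ≡ 0 at y ∈ {2, 3}; common: ∅.
  x = 5: f ≡ 0 at y ∈ {9}; g ≡ 0 at y ∈ ∅; common: ∅.
  x = 6: f ≡ 0 at y ∈ {10}; g ≡ 0 at y ∈ {1, 8}; common: ∅.
  x = 7: f ≡ 0 at y ∈ {0}; g ≡ 0 at y ∈ ∅; common: ∅.
  x = 8: f ≡ 0 at y ∈ {1}; g ≡ 0 at y ∈ ∅; common: ∅.
  x = 9: f ≡ 0 at y ∈ {2}; g ≡ 0 at y ∈ {0, 4}; common: ∅.
  x = 10: f ≡ 0 at y ∈ {3}; g ≡ 0 at y ∈ ∅; common: ∅.
Collecting: common zeros = {(1, 5), (3, 7)}, so the count is 2.
Comparison with the Bézout bound: 2 ≤ 2 = deg(f)·deg(g), as expected for curves with no common component (the bound is attained).


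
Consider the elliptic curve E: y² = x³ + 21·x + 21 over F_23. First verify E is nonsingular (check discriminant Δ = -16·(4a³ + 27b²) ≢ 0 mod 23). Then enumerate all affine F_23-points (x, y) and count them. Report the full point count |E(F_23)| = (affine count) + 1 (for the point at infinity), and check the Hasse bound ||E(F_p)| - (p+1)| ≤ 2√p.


Affine points = {(2, 5), (2, 18), (4, 10), (4, 13), (6, 8), (6, 15), (10, 9), (10, 14), (12, 0), (14, 0), (15, 10), (15, 13), (17, 1), (17, 22), (20, 0)}; affine count = 15; |E(F_23)| = 16.

Discriminant check: Δ ∝ 4a³ + 27b² = 4·21³ + 27·21² = 4·9261 + 27·441 ≡ 7 (mod 23). Nonzero ⇒ E is nonsingular.
For each x ∈ F_23, compute rhs = x³ + 21·x + 21 mod 23, then count y ∈ F_23 with y² ≡ rhs.
  x = 0: rhs = 21, matching y values: none (0 points).
  x = 1: rhs = 20, matching y values: none (0 points).
  x = 2: rhs = 2, matching y values: 5, 18 (2 points).
  x = 3: rhs = 19, matching y values: none (0 points).
  x = 4: rhs = 8, matching y values: 10, 13 (2 points).
  x = 5: rhs = 21, matching y values: none (0 points).
  x = 6: rhs = 18, matching y values: 8, 15 (2 points).
  x = 7: rhs = 5, matching y values: none (0 points).
  x = 8: rhs = 11, matching y values: none (0 points).
  x = 9: rhs = 19, matching y values: none (0 points).
  x = 10: rhs = 12, matching y values: 9, 14 (2 points).
  x = 11: rhs = 19, matching y values: none (0 points).
  x = 12: rhs = 0, matching y values: 0 (1 points).
  x = 13: rhs = 7, matching y values: none (0 points).
  x = 14: rhs = 0, matching y values: 0 (1 points).
  x = 15: rhs = 8, matching y values: 10, 13 (2 points).
  x = 16: rhs = 14, matching y values: none (0 points).
  x = 17: rhs = 1, matching y values: 1, 22 (2 points).
  x = 18: rhs = 21, matching y values: none (0 points).
  x = 19: rhs = 11, matching y values: none (0 points).
  x = 20: rhs = 0, matching y values: 0 (1 points).
  x = 21: rhs = 17, matching y values: none (0 points).
  x = 22: rhs = 22, matching y values: none (0 points).
Total affine count: 15.
Full point count |E(F_23)| = 15 + 1 = 16.
Hasse bound: |16 − (23+1)| = |-8| = 8 ≤ 2√23 ≈ 9.5917 ✓.
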